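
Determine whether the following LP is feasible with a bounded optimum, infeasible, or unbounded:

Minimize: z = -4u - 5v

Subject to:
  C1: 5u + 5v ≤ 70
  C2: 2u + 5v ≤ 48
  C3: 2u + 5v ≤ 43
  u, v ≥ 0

Feasible with a bounded optimal solution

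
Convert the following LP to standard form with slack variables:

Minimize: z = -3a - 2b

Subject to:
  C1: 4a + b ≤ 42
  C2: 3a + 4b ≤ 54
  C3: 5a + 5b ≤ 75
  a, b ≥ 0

min z = -3a - 2b

s.t.
  4a + b + s1 = 42
  3a + 4b + s2 = 54
  5a + 5b + s3 = 75
  a, b, s1, s2, s3 ≥ 0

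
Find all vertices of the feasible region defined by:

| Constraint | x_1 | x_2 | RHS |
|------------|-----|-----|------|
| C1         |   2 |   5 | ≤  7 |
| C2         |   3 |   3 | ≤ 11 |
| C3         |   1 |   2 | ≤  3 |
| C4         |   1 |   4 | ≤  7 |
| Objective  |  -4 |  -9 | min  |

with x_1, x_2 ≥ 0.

(0, 0), (3, 0), (1, 1), (0, 1.4)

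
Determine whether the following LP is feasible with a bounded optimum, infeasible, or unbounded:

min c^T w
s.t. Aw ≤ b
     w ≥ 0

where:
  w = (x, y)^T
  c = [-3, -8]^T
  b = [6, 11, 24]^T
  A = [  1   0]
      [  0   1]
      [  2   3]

Feasible with a bounded optimal solution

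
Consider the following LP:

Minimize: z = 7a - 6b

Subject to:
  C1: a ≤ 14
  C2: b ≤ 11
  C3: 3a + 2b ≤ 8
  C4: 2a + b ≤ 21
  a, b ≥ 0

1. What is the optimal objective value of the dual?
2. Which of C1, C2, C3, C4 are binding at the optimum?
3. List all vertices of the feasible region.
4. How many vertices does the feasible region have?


1. -24
2. C3
3. (0, 0), (2.667, 0), (0, 4)
4. 3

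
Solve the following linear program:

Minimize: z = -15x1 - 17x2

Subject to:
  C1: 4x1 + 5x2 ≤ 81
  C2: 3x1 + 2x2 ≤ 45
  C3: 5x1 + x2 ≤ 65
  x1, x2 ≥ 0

Evaluate the objective at each vertex of the feasible region:
  z(0, 0) = 0
  z(13, 0) = -195
  z(12.14, 4.286) = -255
  z(9, 9) = -288  ←
  z(0, 16.2) = -275.4
The minimum is at x1 = 9, x2 = 9.

x1 = 9, x2 = 9, z = -288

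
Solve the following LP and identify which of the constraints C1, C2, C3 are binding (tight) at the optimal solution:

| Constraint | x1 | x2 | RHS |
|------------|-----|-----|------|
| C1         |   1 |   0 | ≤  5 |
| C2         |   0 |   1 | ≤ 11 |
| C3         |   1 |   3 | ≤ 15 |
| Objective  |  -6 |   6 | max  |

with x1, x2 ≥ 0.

At x1 = 0, x2 = 5, compute slack b - a·x for each constraint:
  C1: 5 − 0 = 5  (slack)
  C2: 11 − 5 = 6  (slack)
  C3: 15 − 15 = 0  (binding)

Optimal: x1 = 0, x2 = 5
Binding: C3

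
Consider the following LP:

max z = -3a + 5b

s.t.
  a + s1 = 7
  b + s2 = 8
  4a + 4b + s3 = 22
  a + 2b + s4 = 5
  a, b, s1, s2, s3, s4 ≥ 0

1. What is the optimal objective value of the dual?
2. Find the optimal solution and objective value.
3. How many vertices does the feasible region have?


1. 12.5
2. a = 0, b = 2.5, z = 12.5
3. 3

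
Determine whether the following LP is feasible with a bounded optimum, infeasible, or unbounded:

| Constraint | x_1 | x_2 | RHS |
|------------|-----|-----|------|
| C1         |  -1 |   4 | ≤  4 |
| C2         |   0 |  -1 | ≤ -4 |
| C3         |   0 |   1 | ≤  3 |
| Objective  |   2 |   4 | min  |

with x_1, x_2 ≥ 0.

Infeasible (no feasible solution exists)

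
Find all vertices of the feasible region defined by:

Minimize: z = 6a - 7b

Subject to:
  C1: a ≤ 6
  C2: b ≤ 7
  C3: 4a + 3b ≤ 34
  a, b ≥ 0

(0, 0), (6, 0), (6, 3.333), (3.25, 7), (0, 7)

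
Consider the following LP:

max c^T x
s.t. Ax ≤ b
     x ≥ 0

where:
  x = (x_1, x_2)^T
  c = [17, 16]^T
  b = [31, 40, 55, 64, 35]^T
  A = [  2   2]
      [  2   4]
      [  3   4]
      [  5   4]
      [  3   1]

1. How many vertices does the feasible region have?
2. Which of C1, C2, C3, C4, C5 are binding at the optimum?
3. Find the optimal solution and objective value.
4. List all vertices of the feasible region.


1. 5
2. C2, C4
3. x_1 = 8, x_2 = 6, z = 232
4. (0, 0), (11.67, 0), (10.86, 2.429), (8, 6), (0, 10)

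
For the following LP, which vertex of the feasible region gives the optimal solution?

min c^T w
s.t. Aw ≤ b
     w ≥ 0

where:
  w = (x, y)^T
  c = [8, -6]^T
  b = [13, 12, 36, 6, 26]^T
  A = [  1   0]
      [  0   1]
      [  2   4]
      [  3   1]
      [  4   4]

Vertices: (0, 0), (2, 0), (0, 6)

Evaluate the objective at each vertex of the feasible region:
  z(0, 0) = 0
  z(2, 0) = 16
  z(0, 6) = -36  ←
The minimum is at x = 0, y = 6.

(0, 6)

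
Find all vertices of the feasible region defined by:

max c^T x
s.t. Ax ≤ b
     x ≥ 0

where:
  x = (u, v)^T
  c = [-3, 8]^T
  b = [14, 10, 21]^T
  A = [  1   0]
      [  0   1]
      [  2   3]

(0, 0), (10.5, 0), (0, 7)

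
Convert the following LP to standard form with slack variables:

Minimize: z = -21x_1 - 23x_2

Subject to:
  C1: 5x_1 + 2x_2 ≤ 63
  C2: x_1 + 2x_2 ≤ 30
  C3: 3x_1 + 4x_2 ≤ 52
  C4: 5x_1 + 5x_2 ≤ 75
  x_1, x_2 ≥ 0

min z = -21x_1 - 23x_2

s.t.
  5x_1 + 2x_2 + s1 = 63
  x_1 + 2x_2 + s2 = 30
  3x_1 + 4x_2 + s3 = 52
  5x_1 + 5x_2 + s4 = 75
  x_1, x_2, s1, s2, s3, s4 ≥ 0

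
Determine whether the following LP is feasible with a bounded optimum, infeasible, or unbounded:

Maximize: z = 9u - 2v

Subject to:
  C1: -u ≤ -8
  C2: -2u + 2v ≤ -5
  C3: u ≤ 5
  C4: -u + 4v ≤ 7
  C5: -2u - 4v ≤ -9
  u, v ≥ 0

Infeasible (no feasible solution exists)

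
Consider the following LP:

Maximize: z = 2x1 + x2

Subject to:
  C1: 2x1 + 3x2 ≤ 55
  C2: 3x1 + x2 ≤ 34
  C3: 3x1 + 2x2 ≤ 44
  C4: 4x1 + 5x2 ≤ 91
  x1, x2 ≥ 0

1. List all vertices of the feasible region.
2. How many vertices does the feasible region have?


1. (0, 0), (11.33, 0), (8, 10), (5.429, 13.86), (0, 18.2)
2. 5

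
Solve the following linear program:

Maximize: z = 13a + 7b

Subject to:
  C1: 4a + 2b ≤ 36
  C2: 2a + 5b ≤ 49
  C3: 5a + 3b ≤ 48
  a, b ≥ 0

Evaluate the objective at each vertex of the feasible region:
  z(0, 0) = 0
  z(9, 0) = 117
  z(6, 6) = 120  ←
  z(4.895, 7.842) = 118.5
  z(0, 9.8) = 68.6
The maximum is at a = 6, b = 6.

a = 6, b = 6, z = 120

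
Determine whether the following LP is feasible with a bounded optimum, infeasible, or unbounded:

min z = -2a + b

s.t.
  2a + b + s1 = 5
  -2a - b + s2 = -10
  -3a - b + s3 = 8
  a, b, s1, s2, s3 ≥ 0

Infeasible (no feasible solution exists)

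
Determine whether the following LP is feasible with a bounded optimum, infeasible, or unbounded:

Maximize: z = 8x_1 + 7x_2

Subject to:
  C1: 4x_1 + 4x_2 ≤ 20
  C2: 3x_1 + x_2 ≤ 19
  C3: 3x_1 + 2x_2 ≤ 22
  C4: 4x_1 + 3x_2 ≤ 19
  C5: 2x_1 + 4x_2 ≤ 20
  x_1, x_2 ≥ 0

Feasible with a bounded optimal solution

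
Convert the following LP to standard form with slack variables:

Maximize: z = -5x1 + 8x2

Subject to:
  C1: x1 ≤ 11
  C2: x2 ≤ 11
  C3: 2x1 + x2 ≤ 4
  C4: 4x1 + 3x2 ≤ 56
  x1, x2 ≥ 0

max z = -5x1 + 8x2

s.t.
  x1 + s1 = 11
  x2 + s2 = 11
  2x1 + x2 + s3 = 4
  4x1 + 3x2 + s4 = 56
  x1, x2, s1, s2, s3, s4 ≥ 0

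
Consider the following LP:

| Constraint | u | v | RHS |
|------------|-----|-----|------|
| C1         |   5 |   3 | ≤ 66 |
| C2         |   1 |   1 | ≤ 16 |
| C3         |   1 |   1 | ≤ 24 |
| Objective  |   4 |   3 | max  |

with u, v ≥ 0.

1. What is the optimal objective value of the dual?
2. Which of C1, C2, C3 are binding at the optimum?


1. 57
2. C1, C2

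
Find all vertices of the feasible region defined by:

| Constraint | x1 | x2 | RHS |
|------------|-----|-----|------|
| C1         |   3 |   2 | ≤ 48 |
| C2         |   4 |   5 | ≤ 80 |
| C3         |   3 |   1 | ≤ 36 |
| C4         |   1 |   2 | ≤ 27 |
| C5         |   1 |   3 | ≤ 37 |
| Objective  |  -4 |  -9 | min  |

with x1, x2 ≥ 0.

(0, 0), (12, 0), (9.091, 8.727), (8.333, 9.333), (7, 10), (0, 12.33)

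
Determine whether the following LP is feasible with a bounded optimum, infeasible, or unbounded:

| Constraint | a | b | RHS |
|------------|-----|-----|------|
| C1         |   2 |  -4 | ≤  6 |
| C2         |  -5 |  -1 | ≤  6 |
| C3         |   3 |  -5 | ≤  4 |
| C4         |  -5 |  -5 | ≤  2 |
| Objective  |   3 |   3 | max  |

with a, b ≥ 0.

Unbounded (objective can increase without bound)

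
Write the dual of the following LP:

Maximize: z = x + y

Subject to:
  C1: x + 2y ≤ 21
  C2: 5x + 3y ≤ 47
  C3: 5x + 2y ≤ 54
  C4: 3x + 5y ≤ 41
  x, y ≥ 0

Primal max cᵀx s.t. Ax ≤ b, x ≥ 0  →  Dual min bᵀy s.t. Aᵀy ≥ c, y ≥ 0.

Minimize: z = 21y1 + 47y2 + 54y3 + 41y4

Subject to:
  y1 + 5y2 + 5y3 + 3y4 ≥ 1
  2y1 + 3y2 + 2y3 + 5y4 ≥ 1
  y1, y2, y3, y4 ≥ 0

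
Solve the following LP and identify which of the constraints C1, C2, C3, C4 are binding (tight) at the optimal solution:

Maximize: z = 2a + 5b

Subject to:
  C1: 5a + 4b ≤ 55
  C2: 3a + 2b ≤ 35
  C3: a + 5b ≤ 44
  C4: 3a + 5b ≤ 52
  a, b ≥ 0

At a = 4, b = 8, compute slack b - a·x for each constraint:
  C1: 55 − 52 = 3  (slack)
  C2: 35 − 28 = 7  (slack)
  C3: 44 − 44 = 0  (binding)
  C4: 52 − 52 = 0  (binding)

Optimal: a = 4, b = 8
Binding: C3, C4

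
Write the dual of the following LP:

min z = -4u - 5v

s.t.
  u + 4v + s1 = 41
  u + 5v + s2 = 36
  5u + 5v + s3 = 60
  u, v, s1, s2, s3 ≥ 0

Primal min cᵀx s.t. Ax ≤ b, x ≥ 0  →  Dual max −bᵀy s.t. Aᵀy ≥ −c, y ≥ 0.

Maximize: z = -41y1 - 36y2 - 60y3

Subject to:
  y1 + y2 + 5y3 ≥ 4
  4y1 + 5y2 + 5y3 ≥ 5
  y1, y2, y3 ≥ 0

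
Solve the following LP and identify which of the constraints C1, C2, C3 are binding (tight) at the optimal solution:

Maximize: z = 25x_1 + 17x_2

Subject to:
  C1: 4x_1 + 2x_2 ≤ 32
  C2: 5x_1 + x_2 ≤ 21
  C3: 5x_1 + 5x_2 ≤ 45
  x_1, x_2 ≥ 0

At x_1 = 3, x_2 = 6, compute slack b - a·x for each constraint:
  C1: 32 − 24 = 8  (slack)
  C2: 21 − 21 = 0  (binding)
  C3: 45 − 45 = 0  (binding)

Optimal: x_1 = 3, x_2 = 6
Binding: C2, C3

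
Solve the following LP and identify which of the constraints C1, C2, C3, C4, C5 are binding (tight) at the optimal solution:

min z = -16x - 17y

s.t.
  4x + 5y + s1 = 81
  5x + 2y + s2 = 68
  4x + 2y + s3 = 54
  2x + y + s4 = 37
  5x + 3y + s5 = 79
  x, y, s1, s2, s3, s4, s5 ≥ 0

At x = 9, y = 9, compute slack b - a·x for each constraint:
  C1: 81 − 81 = 0  (binding)
  C2: 68 − 63 = 5  (slack)
  C3: 54 − 54 = 0  (binding)
  C4: 37 − 27 = 10  (slack)
  C5: 79 − 72 = 7  (slack)

Optimal: x = 9, y = 9
Binding: C1, C3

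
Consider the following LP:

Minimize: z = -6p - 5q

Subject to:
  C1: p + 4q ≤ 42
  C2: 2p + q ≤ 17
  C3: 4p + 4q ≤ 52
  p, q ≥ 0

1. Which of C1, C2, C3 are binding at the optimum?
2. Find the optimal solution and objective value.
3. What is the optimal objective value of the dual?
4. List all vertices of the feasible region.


1. C2, C3
2. p = 4, q = 9, z = -69
3. -69
4. (0, 0), (8.5, 0), (4, 9), (3.333, 9.667), (0, 10.5)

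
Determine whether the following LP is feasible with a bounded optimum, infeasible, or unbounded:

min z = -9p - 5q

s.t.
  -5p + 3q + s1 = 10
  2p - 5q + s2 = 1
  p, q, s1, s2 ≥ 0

Unbounded (objective can decrease without bound)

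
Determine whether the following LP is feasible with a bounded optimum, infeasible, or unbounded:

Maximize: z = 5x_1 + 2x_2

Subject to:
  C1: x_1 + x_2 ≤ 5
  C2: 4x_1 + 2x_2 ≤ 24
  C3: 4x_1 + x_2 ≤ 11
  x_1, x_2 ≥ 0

Feasible with a bounded optimal solution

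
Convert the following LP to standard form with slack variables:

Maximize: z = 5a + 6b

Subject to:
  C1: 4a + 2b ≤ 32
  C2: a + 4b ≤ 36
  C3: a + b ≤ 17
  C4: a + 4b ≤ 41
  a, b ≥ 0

max z = 5a + 6b

s.t.
  4a + 2b + s1 = 32
  a + 4b + s2 = 36
  a + b + s3 = 17
  a + 4b + s4 = 41
  a, b, s1, s2, s3, s4 ≥ 0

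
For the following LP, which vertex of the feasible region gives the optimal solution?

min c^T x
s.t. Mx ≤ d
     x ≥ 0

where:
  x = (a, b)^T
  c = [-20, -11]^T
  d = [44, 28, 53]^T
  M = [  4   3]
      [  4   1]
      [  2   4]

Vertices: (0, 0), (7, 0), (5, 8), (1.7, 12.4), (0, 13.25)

Evaluate the objective at each vertex of the feasible region:
  z(0, 0) = 0
  z(7, 0) = -140
  z(5, 8) = -188  ←
  z(1.7, 12.4) = -170.4
  z(0, 13.25) = -145.8
The minimum is at a = 5, b = 8.

(5, 8)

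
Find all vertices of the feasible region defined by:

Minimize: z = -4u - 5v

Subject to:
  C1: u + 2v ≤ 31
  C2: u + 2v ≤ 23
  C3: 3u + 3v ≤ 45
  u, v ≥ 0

(0, 0), (15, 0), (7, 8), (0, 11.5)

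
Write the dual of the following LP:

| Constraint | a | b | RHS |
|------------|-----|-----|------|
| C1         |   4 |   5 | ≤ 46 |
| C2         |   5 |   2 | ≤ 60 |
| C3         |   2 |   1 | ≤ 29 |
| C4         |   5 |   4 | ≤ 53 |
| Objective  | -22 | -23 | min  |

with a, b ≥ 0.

Primal min cᵀx s.t. Ax ≤ b, x ≥ 0  →  Dual max −bᵀy s.t. Aᵀy ≥ −c, y ≥ 0.

Maximize: z = -46y1 - 60y2 - 29y3 - 53y4

Subject to:
  4y1 + 5y2 + 2y3 + 5y4 ≥ 22
  5y1 + 2y2 + y3 + 4y4 ≥ 23
  y1, y2, y3, y4 ≥ 0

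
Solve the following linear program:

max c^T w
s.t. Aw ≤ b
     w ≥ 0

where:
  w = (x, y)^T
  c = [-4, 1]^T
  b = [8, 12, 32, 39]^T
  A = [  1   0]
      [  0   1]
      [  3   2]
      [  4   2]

Evaluate the objective at each vertex of the feasible region:
  z(0, 0) = 0
  z(8, 0) = -32
  z(8, 3.5) = -28.5
  z(7, 5.5) = -22.5
  z(2.667, 12) = 1.333
  z(0, 12) = 12  ←
The maximum is at x = 0, y = 12.

x = 0, y = 12, z = 12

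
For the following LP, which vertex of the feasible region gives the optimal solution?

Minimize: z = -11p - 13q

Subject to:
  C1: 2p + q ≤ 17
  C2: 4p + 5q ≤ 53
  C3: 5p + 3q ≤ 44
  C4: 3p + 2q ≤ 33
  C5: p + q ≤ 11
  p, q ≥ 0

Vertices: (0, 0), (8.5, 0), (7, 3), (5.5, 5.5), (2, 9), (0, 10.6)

Evaluate the objective at each vertex of the feasible region:
  z(0, 0) = 0
  z(8.5, 0) = -93.5
  z(7, 3) = -116
  z(5.5, 5.5) = -132
  z(2, 9) = -139  ←
  z(0, 10.6) = -137.8
The minimum is at p = 2, q = 9.

(2, 9)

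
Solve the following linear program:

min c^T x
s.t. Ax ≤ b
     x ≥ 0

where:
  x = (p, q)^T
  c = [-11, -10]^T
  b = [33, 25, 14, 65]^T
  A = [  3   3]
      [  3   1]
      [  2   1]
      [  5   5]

Evaluate the objective at each vertex of the feasible region:
  z(0, 0) = 0
  z(7, 0) = -77
  z(3, 8) = -113  ←
  z(0, 11) = -110
The minimum is at p = 3, q = 8.

p = 3, q = 8, z = -113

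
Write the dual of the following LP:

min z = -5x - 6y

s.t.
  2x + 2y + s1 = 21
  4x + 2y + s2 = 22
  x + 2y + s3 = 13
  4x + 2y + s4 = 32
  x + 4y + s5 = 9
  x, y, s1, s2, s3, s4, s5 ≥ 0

Primal min cᵀx s.t. Ax ≤ b, x ≥ 0  →  Dual max −bᵀy s.t. Aᵀy ≥ −c, y ≥ 0.

Maximize: z = -21y1 - 22y2 - 13y3 - 32y4 - 9y5

Subject to:
  2y1 + 4y2 + y3 + 4y4 + y5 ≥ 5
  2y1 + 2y2 + 2y3 + 2y4 + 4y5 ≥ 6
  y1, y2, y3, y4, y5 ≥ 0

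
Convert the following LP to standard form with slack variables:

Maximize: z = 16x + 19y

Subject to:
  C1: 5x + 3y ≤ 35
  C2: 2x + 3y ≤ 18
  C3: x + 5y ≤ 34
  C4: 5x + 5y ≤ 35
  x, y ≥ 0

max z = 16x + 19y

s.t.
  5x + 3y + s1 = 35
  2x + 3y + s2 = 18
  x + 5y + s3 = 34
  5x + 5y + s4 = 35
  x, y, s1, s2, s3, s4 ≥ 0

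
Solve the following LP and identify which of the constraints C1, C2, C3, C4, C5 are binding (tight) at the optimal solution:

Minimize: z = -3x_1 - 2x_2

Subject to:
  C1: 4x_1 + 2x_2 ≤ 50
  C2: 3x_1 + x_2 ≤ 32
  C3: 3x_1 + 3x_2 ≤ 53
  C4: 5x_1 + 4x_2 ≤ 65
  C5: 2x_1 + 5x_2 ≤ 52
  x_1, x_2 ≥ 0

At x_1 = 9, x_2 = 5, compute slack b - a·x for each constraint:
  C1: 50 − 46 = 4  (slack)
  C2: 32 − 32 = 0  (binding)
  C3: 53 − 42 = 11  (slack)
  C4: 65 − 65 = 0  (binding)
  C5: 52 − 43 = 9  (slack)

Optimal: x_1 = 9, x_2 = 5
Binding: C2, C4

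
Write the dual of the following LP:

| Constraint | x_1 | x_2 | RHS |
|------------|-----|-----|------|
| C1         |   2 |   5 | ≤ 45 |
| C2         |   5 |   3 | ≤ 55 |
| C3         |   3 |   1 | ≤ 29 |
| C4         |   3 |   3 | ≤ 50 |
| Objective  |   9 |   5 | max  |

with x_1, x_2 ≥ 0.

Primal max cᵀx s.t. Ax ≤ b, x ≥ 0  →  Dual min bᵀy s.t. Aᵀy ≥ c, y ≥ 0.

Minimize: z = 45y1 + 55y2 + 29y3 + 50y4

Subject to:
  2y1 + 5y2 + 3y3 + 3y4 ≥ 9
  5y1 + 3y2 + y3 + 3y4 ≥ 5
  y1, y2, y3, y4 ≥ 0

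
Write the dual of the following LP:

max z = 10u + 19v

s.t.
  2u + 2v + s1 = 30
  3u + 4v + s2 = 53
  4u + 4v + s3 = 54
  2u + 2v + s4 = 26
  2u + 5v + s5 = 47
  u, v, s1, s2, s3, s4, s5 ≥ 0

Primal max cᵀx s.t. Ax ≤ b, x ≥ 0  →  Dual min bᵀy s.t. Aᵀy ≥ c, y ≥ 0.

Minimize: z = 30y1 + 53y2 + 54y3 + 26y4 + 47y5

Subject to:
  2y1 + 3y2 + 4y3 + 2y4 + 2y5 ≥ 10
  2y1 + 4y2 + 4y3 + 2y4 + 5y5 ≥ 19
  y1, y2, y3, y4, y5 ≥ 0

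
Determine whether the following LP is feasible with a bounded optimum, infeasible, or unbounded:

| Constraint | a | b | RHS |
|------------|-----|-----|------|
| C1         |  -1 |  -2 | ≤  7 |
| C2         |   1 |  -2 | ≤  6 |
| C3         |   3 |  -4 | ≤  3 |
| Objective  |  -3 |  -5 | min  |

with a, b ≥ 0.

Unbounded (objective can decrease without bound)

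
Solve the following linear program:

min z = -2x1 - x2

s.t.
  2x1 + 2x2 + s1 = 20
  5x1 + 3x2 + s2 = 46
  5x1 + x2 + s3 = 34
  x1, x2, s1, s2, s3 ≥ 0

Evaluate the objective at each vertex of the feasible region:
  z(0, 0) = 0
  z(6.8, 0) = -13.6
  z(6, 4) = -16  ←
  z(0, 10) = -10
The minimum is at x1 = 6, x2 = 4.

x1 = 6, x2 = 4, z = -16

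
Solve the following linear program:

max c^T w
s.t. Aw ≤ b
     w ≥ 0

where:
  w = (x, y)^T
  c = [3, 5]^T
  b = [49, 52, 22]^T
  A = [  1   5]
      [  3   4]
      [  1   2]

Evaluate the objective at each vertex of the feasible region:
  z(0, 0) = 0
  z(17.33, 0) = 52
  z(8, 7) = 59  ←
  z(4, 9) = 57
  z(0, 9.8) = 49
The maximum is at x = 8, y = 7.

x = 8, y = 7, z = 59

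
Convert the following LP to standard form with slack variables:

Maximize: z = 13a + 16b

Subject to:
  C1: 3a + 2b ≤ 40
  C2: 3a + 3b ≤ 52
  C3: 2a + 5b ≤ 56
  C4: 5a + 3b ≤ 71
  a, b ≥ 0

max z = 13a + 16b

s.t.
  3a + 2b + s1 = 40
  3a + 3b + s2 = 52
  2a + 5b + s3 = 56
  5a + 3b + s4 = 71
  a, b, s1, s2, s3, s4 ≥ 0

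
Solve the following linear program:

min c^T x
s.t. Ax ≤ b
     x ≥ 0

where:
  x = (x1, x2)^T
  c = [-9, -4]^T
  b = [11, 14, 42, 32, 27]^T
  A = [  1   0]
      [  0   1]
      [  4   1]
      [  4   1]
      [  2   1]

Evaluate the objective at each vertex of the feasible region:
  z(0, 0) = 0
  z(8, 0) = -72
  z(4.5, 14) = -96.5  ←
  z(0, 14) = -56
The minimum is at x1 = 4.5, x2 = 14.

x1 = 4.5, x2 = 14, z = -96.5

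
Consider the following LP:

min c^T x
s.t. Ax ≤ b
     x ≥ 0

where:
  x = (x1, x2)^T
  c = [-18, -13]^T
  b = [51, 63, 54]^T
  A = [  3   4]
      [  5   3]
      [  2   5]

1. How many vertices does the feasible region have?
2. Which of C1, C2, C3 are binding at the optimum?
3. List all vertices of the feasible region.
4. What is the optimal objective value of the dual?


1. 5
2. C1, C2
3. (0, 0), (12.6, 0), (9, 6), (5.571, 8.571), (0, 10.8)
4. -240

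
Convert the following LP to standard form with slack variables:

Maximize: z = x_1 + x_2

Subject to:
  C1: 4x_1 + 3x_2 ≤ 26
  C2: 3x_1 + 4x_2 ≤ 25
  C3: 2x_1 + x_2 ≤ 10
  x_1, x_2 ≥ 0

max z = x_1 + x_2

s.t.
  4x_1 + 3x_2 + s1 = 26
  3x_1 + 4x_2 + s2 = 25
  2x_1 + x_2 + s3 = 10
  x_1, x_2, s1, s2, s3 ≥ 0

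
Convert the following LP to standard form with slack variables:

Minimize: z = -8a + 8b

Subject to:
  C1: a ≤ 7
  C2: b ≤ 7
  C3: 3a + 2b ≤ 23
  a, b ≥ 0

min z = -8a + 8b

s.t.
  a + s1 = 7
  b + s2 = 7
  3a + 2b + s3 = 23
  a, b, s1, s2, s3 ≥ 0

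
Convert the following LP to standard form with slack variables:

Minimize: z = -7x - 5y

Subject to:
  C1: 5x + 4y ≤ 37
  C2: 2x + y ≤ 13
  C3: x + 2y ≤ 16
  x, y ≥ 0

min z = -7x - 5y

s.t.
  5x + 4y + s1 = 37
  2x + y + s2 = 13
  x + 2y + s3 = 16
  x, y, s1, s2, s3 ≥ 0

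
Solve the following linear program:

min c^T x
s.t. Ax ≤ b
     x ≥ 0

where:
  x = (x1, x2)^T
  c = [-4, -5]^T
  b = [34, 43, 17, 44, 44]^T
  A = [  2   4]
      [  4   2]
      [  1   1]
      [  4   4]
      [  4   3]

Evaluate the objective at each vertex of the feasible region:
  z(0, 0) = 0
  z(10.75, 0) = -43
  z(10.5, 0.5) = -44.5
  z(5, 6) = -50  ←
  z(0, 8.5) = -42.5
The minimum is at x1 = 5, x2 = 6.

x1 = 5, x2 = 6, z = -50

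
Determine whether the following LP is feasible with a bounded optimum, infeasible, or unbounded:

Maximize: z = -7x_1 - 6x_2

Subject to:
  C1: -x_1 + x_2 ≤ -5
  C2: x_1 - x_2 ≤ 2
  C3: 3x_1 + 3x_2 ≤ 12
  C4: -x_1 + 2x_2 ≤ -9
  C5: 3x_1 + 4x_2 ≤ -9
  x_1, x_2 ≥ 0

Infeasible (no feasible solution exists)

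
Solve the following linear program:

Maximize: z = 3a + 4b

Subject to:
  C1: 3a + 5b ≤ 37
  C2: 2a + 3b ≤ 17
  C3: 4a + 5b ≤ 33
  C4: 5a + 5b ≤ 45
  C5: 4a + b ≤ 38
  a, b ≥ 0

Evaluate the objective at each vertex of the feasible region:
  z(0, 0) = 0
  z(8.25, 0) = 24.75
  z(7, 1) = 25  ←
  z(0, 5.667) = 22.67
The maximum is at a = 7, b = 1.

a = 7, b = 1, z = 25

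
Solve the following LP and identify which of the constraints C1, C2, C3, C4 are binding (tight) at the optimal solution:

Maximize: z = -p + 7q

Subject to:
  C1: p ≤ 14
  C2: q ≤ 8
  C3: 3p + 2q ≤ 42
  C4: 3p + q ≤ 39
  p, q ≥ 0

At p = 0, q = 8, compute slack b - a·x for each constraint:
  C1: 14 − 0 = 14  (slack)
  C2: 8 − 8 = 0  (binding)
  C3: 42 − 16 = 26  (slack)
  C4: 39 − 8 = 31  (slack)

Optimal: p = 0, q = 8
Binding: C2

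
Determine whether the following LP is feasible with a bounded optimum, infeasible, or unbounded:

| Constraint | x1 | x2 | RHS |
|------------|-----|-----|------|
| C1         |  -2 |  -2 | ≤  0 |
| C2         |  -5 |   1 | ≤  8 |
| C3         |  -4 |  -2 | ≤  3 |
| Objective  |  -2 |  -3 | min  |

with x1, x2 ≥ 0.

Unbounded (objective can decrease without bound)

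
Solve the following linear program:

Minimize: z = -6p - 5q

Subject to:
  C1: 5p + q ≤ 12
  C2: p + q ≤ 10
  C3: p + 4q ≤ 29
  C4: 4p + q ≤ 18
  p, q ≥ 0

Evaluate the objective at each vertex of the feasible region:
  z(0, 0) = 0
  z(2.4, 0) = -14.4
  z(1, 7) = -41  ←
  z(0, 7.25) = -36.25
The minimum is at p = 1, q = 7.

p = 1, q = 7, z = -41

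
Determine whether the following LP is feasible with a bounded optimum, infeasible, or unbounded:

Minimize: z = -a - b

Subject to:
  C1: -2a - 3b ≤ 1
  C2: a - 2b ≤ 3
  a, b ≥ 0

Unbounded (objective can decrease without bound)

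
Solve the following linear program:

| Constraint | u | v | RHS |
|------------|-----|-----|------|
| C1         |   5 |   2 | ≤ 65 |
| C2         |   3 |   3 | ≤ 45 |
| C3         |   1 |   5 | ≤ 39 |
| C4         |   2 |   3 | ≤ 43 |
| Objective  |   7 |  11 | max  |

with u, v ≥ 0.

Evaluate the objective at each vertex of the feasible region:
  z(0, 0) = 0
  z(13, 0) = 91
  z(11.67, 3.333) = 118.3
  z(9, 6) = 129  ←
  z(0, 7.8) = 85.8
The maximum is at u = 9, v = 6.

u = 9, v = 6, z = 129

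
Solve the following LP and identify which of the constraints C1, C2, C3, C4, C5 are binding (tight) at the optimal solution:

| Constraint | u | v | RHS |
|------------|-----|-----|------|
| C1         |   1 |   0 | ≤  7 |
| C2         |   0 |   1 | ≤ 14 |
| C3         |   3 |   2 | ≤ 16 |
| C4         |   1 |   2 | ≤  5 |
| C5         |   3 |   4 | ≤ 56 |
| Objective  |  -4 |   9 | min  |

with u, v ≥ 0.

At u = 5, v = 0, compute slack b - a·x for each constraint:
  C1: 7 − 5 = 2  (slack)
  C2: 14 − 0 = 14  (slack)
  C3: 16 − 15 = 1  (slack)
  C4: 5 − 5 = 0  (binding)
  C5: 56 − 15 = 41  (slack)

Optimal: u = 5, v = 0
Binding: C4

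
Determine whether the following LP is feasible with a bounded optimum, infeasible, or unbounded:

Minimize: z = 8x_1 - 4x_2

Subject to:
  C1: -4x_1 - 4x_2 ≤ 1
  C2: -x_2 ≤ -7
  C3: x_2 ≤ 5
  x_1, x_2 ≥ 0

Infeasible (no feasible solution exists)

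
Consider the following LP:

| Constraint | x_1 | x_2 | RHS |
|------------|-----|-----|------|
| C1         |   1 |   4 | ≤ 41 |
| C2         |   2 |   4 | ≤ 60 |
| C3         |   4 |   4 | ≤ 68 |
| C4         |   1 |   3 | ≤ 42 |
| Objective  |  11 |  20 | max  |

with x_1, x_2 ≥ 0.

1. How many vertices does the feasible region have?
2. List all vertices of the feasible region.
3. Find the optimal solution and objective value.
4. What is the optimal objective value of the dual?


1. 4
2. (0, 0), (17, 0), (9, 8), (0, 10.25)
3. x_1 = 9, x_2 = 8, z = 259
4. 259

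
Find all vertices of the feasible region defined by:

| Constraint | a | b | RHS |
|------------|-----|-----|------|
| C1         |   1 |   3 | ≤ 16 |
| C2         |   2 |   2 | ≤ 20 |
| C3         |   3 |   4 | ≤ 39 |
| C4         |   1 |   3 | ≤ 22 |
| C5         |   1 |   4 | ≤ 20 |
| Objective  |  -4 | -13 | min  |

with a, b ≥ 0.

(0, 0), (10, 0), (7, 3), (4, 4), (0, 5)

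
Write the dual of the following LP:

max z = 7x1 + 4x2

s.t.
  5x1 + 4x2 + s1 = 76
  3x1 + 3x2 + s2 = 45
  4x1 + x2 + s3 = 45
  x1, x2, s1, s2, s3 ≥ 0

Primal max cᵀx s.t. Ax ≤ b, x ≥ 0  →  Dual min bᵀy s.t. Aᵀy ≥ c, y ≥ 0.

Minimize: z = 76y1 + 45y2 + 45y3

Subject to:
  5y1 + 3y2 + 4y3 ≥ 7
  4y1 + 3y2 + y3 ≥ 4
  y1, y2, y3 ≥ 0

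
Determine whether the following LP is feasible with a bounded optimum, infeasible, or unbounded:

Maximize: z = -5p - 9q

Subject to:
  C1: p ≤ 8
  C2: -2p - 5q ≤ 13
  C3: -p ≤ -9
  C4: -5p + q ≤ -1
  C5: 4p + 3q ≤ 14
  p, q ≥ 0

Infeasible (no feasible solution exists)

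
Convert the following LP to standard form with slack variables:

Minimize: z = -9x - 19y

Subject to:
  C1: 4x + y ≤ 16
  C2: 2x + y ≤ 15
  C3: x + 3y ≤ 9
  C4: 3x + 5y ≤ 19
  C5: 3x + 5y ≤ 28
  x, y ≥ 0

min z = -9x - 19y

s.t.
  4x + y + s1 = 16
  2x + y + s2 = 15
  x + 3y + s3 = 9
  3x + 5y + s4 = 19
  3x + 5y + s5 = 28
  x, y, s1, s2, s3, s4, s5 ≥ 0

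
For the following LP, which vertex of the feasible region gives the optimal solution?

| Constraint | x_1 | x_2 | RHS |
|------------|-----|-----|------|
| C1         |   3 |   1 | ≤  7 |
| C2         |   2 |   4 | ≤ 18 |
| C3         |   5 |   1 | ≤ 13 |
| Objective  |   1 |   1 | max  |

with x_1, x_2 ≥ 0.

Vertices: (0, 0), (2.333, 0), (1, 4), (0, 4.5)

Evaluate the objective at each vertex of the feasible region:
  z(0, 0) = 0
  z(2.333, 0) = 2.333
  z(1, 4) = 5  ←
  z(0, 4.5) = 4.5
The maximum is at x_1 = 1, x_2 = 4.

(1, 4)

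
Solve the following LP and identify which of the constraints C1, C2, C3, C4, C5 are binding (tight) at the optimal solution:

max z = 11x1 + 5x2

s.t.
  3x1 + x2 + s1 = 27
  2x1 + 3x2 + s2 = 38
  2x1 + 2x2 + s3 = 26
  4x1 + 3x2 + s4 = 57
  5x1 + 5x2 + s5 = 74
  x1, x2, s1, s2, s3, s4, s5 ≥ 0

At x1 = 7, x2 = 6, compute slack b - a·x for each constraint:
  C1: 27 − 27 = 0  (binding)
  C2: 38 − 32 = 6  (slack)
  C3: 26 − 26 = 0  (binding)
  C4: 57 − 46 = 11  (slack)
  C5: 74 − 65 = 9  (slack)

Optimal: x1 = 7, x2 = 6
Binding: C1, C3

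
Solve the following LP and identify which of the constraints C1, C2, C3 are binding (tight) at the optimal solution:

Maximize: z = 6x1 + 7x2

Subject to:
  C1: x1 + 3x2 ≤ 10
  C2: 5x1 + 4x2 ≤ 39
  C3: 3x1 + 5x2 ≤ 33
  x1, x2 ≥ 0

At x1 = 7, x2 = 1, compute slack b - a·x for each constraint:
  C1: 10 − 10 = 0  (binding)
  C2: 39 − 39 = 0  (binding)
  C3: 33 − 26 = 7  (slack)

Optimal: x1 = 7, x2 = 1
Binding: C1, C2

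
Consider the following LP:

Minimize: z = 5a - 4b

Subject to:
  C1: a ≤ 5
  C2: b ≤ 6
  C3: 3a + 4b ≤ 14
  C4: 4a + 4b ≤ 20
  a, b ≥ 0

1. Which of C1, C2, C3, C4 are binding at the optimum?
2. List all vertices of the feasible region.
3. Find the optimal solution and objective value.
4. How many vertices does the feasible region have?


1. C3
2. (0, 0), (4.667, 0), (0, 3.5)
3. a = 0, b = 3.5, z = -14
4. 3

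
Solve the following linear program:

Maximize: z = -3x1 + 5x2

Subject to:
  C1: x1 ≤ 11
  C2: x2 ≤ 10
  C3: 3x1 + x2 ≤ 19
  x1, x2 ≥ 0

Evaluate the objective at each vertex of the feasible region:
  z(0, 0) = 0
  z(6.333, 0) = -19
  z(3, 10) = 41
  z(0, 10) = 50  ←
The maximum is at x1 = 0, x2 = 10.

x1 = 0, x2 = 10, z = 50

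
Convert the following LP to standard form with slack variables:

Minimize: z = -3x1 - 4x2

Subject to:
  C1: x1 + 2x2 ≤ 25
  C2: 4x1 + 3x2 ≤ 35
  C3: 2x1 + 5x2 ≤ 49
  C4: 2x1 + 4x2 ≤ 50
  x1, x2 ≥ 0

min z = -3x1 - 4x2

s.t.
  x1 + 2x2 + s1 = 25
  4x1 + 3x2 + s2 = 35
  2x1 + 5x2 + s3 = 49
  2x1 + 4x2 + s4 = 50
  x1, x2, s1, s2, s3, s4 ≥ 0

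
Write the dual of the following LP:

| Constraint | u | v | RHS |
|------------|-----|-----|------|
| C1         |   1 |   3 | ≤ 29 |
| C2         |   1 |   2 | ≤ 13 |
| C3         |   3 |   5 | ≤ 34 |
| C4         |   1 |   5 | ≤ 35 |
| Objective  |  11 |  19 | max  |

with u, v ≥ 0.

Primal max cᵀx s.t. Ax ≤ b, x ≥ 0  →  Dual min bᵀy s.t. Aᵀy ≥ c, y ≥ 0.

Minimize: z = 29y1 + 13y2 + 34y3 + 35y4

Subject to:
  y1 + y2 + 3y3 + y4 ≥ 11
  3y1 + 2y2 + 5y3 + 5y4 ≥ 19
  y1, y2, y3, y4 ≥ 0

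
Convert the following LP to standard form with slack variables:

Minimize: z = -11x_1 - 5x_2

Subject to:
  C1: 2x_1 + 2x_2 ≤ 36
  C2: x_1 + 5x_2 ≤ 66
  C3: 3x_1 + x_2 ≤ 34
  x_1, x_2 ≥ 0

min z = -11x_1 - 5x_2

s.t.
  2x_1 + 2x_2 + s1 = 36
  x_1 + 5x_2 + s2 = 66
  3x_1 + x_2 + s3 = 34
  x_1, x_2, s1, s2, s3 ≥ 0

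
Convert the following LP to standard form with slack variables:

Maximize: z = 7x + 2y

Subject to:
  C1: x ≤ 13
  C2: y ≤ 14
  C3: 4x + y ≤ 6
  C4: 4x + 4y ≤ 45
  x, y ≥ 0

max z = 7x + 2y

s.t.
  x + s1 = 13
  y + s2 = 14
  4x + y + s3 = 6
  4x + 4y + s4 = 45
  x, y, s1, s2, s3, s4 ≥ 0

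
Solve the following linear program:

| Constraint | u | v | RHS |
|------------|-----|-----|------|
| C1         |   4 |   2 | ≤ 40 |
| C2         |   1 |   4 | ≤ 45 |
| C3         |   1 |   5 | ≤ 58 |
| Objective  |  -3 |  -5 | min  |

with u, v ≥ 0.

Evaluate the objective at each vertex of the feasible region:
  z(0, 0) = 0
  z(10, 0) = -30
  z(5, 10) = -65  ←
  z(0, 11.25) = -56.25
The minimum is at u = 5, v = 10.

u = 5, v = 10, z = -65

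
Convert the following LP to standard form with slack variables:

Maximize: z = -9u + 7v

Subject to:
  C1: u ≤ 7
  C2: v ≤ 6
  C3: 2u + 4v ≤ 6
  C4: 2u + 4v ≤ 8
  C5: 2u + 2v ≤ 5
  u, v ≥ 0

max z = -9u + 7v

s.t.
  u + s1 = 7
  v + s2 = 6
  2u + 4v + s3 = 6
  2u + 4v + s4 = 8
  2u + 2v + s5 = 5
  u, v, s1, s2, s3, s4, s5 ≥ 0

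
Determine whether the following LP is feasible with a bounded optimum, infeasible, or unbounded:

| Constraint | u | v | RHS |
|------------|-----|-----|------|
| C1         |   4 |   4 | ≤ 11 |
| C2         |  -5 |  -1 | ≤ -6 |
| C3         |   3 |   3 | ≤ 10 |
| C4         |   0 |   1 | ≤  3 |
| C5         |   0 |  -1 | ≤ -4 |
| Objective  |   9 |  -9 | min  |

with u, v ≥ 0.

Infeasible (no feasible solution exists)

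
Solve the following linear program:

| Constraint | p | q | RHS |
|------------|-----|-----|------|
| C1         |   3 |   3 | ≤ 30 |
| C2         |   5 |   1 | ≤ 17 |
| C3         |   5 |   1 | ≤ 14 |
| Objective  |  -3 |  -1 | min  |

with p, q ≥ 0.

Evaluate the objective at each vertex of the feasible region:
  z(0, 0) = 0
  z(2.8, 0) = -8.4
  z(1, 9) = -12  ←
  z(0, 10) = -10
The minimum is at p = 1, q = 9.

p = 1, q = 9, z = -12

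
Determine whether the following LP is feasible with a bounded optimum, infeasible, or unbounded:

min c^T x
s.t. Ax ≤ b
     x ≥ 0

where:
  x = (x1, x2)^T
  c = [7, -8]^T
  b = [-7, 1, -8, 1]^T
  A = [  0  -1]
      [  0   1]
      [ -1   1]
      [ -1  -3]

Infeasible (no feasible solution exists)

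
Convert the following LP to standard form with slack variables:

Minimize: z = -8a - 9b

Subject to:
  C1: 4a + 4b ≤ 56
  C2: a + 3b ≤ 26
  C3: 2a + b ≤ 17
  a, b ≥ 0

min z = -8a - 9b

s.t.
  4a + 4b + s1 = 56
  a + 3b + s2 = 26
  2a + b + s3 = 17
  a, b, s1, s2, s3 ≥ 0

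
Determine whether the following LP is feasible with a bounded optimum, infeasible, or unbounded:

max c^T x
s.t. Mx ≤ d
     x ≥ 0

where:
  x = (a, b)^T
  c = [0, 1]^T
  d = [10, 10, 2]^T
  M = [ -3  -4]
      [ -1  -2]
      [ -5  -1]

Unbounded (objective can increase without bound)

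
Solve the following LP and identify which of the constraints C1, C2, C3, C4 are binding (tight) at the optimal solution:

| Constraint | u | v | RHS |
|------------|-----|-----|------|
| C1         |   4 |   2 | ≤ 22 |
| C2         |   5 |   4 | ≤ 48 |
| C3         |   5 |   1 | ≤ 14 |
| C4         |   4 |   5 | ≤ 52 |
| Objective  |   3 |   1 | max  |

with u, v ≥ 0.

At u = 1, v = 9, compute slack b - a·x for each constraint:
  C1: 22 − 22 = 0  (binding)
  C2: 48 − 41 = 7  (slack)
  C3: 14 − 14 = 0  (binding)
  C4: 52 − 49 = 3  (slack)

Optimal: u = 1, v = 9
Binding: C1, C3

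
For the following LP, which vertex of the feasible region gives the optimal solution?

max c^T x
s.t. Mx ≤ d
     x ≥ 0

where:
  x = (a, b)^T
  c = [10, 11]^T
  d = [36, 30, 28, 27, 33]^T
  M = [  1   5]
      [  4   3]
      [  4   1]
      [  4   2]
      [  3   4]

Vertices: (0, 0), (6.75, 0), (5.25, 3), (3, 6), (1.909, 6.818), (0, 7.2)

Evaluate the objective at each vertex of the feasible region:
  z(0, 0) = 0
  z(6.75, 0) = 67.5
  z(5.25, 3) = 85.5
  z(3, 6) = 96  ←
  z(1.909, 6.818) = 94.09
  z(0, 7.2) = 79.2
The maximum is at a = 3, b = 6.

(3, 6)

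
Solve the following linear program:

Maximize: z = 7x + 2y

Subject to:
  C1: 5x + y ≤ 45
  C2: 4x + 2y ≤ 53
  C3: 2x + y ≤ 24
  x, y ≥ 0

Evaluate the objective at each vertex of the feasible region:
  z(0, 0) = 0
  z(9, 0) = 63
  z(7, 10) = 69  ←
  z(0, 24) = 48
The maximum is at x = 7, y = 10.

x = 7, y = 10, z = 69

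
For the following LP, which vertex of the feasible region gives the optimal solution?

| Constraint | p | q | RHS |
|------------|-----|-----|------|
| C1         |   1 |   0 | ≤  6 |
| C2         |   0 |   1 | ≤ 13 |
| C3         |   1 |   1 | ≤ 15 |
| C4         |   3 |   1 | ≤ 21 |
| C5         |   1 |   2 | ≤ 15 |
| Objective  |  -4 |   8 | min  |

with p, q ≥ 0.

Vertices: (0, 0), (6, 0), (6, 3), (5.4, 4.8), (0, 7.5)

Evaluate the objective at each vertex of the feasible region:
  z(0, 0) = 0
  z(6, 0) = -24  ←
  z(6, 3) = 0
  z(5.4, 4.8) = 16.8
  z(0, 7.5) = 60
The minimum is at p = 6, q = 0.

(6, 0)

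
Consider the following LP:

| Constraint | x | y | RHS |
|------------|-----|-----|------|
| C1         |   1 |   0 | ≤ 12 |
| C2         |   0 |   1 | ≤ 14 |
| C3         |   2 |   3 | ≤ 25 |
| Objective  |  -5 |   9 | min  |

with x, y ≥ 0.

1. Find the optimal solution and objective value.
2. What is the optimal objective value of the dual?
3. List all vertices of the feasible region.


1. x = 12, y = 0, z = -60
2. -60
3. (0, 0), (12, 0), (12, 0.3333), (0, 8.333)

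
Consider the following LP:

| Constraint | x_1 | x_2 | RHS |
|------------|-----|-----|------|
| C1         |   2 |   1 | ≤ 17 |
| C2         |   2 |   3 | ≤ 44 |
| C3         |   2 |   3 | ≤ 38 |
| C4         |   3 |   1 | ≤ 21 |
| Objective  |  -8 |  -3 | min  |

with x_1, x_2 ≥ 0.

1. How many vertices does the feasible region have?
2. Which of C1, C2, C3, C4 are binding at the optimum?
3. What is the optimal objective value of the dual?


1. 5
2. C1, C4
3. -59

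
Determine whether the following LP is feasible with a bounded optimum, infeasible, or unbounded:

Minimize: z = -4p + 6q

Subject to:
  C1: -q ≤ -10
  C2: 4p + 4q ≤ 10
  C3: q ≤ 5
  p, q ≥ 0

Infeasible (no feasible solution exists)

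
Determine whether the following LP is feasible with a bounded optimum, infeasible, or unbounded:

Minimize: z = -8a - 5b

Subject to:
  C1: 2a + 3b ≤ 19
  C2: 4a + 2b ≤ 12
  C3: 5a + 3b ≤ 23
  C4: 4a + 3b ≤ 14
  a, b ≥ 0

Feasible with a bounded optimal solution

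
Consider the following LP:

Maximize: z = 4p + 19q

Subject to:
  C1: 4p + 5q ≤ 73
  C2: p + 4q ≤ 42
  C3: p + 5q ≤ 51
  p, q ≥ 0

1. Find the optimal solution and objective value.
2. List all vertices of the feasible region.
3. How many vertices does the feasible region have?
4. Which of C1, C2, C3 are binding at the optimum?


1. p = 6, q = 9, z = 195
2. (0, 0), (18.25, 0), (7.455, 8.636), (6, 9), (0, 10.2)
3. 5
4. C2, C3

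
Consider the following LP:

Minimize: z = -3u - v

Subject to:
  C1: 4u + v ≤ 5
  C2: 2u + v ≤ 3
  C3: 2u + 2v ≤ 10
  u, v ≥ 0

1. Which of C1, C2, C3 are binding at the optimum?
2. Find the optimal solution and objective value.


1. C1, C2
2. u = 1, v = 1, z = -4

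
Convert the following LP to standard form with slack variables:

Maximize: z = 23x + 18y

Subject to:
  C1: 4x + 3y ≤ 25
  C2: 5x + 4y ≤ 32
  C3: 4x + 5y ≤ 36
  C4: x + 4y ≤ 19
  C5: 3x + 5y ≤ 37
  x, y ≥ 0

max z = 23x + 18y

s.t.
  4x + 3y + s1 = 25
  5x + 4y + s2 = 32
  4x + 5y + s3 = 36
  x + 4y + s4 = 19
  3x + 5y + s5 = 37
  x, y, s1, s2, s3, s4, s5 ≥ 0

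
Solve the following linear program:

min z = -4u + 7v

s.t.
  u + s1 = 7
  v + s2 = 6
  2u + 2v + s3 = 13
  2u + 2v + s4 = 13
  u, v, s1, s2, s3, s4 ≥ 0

Evaluate the objective at each vertex of the feasible region:
  z(0, 0) = 0
  z(6.5, 0) = -26  ←
  z(0.5, 6) = 40
  z(0, 6) = 42
The minimum is at u = 6.5, v = 0.

u = 6.5, v = 0, z = -26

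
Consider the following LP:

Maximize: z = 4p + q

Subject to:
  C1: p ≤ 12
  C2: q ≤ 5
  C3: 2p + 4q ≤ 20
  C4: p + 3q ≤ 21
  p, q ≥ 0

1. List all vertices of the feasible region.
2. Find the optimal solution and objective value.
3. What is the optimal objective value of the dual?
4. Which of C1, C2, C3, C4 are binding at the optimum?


1. (0, 0), (10, 0), (0, 5)
2. p = 10, q = 0, z = 40
3. 40
4. C3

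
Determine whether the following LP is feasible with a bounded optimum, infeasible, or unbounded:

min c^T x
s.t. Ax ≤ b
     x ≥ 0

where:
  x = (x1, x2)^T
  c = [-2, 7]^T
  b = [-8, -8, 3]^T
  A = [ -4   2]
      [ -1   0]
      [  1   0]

Infeasible (no feasible solution exists)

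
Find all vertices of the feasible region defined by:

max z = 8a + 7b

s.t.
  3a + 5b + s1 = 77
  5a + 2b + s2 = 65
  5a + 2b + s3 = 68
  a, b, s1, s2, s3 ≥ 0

(0, 0), (13, 0), (9, 10), (0, 15.4)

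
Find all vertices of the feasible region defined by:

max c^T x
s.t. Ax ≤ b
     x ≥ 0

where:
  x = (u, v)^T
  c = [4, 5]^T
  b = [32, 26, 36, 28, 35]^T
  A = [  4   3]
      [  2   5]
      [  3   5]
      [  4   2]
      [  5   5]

(0, 0), (7, 0), (3, 4), (0, 5.2)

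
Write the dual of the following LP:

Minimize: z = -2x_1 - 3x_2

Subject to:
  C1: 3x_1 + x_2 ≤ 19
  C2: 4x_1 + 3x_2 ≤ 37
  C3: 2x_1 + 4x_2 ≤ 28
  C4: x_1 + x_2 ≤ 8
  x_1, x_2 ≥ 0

Primal min cᵀx s.t. Ax ≤ b, x ≥ 0  →  Dual max −bᵀy s.t. Aᵀy ≥ −c, y ≥ 0.

Maximize: z = -19y1 - 37y2 - 28y3 - 8y4

Subject to:
  3y1 + 4y2 + 2y3 + y4 ≥ 2
  y1 + 3y2 + 4y3 + y4 ≥ 3
  y1, y2, y3, y4 ≥ 0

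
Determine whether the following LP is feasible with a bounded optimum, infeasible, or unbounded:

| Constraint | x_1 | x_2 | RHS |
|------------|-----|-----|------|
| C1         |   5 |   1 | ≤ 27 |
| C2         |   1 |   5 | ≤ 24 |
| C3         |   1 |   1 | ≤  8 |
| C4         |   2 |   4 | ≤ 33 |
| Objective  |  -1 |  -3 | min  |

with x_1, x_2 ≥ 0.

Feasible with a bounded optimal solution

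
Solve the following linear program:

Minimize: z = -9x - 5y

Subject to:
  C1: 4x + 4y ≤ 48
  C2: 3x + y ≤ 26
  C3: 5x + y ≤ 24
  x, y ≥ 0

Evaluate the objective at each vertex of the feasible region:
  z(0, 0) = 0
  z(4.8, 0) = -43.2
  z(3, 9) = -72  ←
  z(0, 12) = -60
The minimum is at x = 3, y = 9.

x = 3, y = 9, z = -72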